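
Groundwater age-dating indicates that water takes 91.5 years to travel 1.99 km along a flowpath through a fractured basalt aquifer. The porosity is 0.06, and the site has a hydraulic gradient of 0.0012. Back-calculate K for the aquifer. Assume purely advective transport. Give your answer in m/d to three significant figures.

t = 91.5 years = 33400 d
L = 1.99 km = 1990 m
v = L / t = 1990 / 33400 = 0.05959 m/d
K = v · n / i = 0.05959 × 0.06 / 0.0012 = 2.98 m/d

2.98 m/d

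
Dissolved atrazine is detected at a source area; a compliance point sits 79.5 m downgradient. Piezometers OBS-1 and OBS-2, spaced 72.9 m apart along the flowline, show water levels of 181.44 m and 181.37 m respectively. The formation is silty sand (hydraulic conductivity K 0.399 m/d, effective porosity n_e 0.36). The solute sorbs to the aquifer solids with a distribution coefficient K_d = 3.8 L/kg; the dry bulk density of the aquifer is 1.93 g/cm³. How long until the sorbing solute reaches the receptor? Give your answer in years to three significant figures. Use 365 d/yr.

4370 years

Hydraulic gradient i = (181.44 − 181.37) / 72.9 = 0.07 / 72.9 = 9.602e-4
q = Ki = 0.399 × 9.602e-4 = 3.831e-4 m/d
Seepage velocity v = q / n = 3.831e-4 / 0.36 = 0.001064 m/d
Retardation R = 1 + ρ_b·K_d/n = 1 + 1.93×3.8/0.36 = 21.37
Contaminant velocity v_c = v/R = 0.001064/21.37 = 4.980e-5 m/d
t = L/v_c = 79.5/4.980e-5 = 1.597e6 d
   = 1.597e6/365 = 4370 yr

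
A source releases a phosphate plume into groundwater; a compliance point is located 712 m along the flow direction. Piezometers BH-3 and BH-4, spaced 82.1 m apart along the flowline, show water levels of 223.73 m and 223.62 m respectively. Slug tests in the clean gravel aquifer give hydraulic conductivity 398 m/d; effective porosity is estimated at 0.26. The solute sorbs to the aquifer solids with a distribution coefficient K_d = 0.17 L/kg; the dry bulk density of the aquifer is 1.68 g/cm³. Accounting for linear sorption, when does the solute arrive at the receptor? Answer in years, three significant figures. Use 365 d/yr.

2.00 years

Hydraulic gradient i = (223.73 − 223.62) / 82.1 = 0.11 / 82.1 = 0.001340
Darcy flux q = K·i = 398 × 0.001340 = 0.5333 m/d
v = Ki/n = 398·0.001340/0.26 = 2.051 m/d
Retardation R = 1 + ρ_b·K_d/n = 1 + 1.68×0.17/0.26 = 2.098
Contaminant velocity v_c = v/R = 2.051/2.098 = 0.9774 m/d
t = L/v_c = 712/0.9774 = 728.5 d
   = 728.5/365 = 2.00 yr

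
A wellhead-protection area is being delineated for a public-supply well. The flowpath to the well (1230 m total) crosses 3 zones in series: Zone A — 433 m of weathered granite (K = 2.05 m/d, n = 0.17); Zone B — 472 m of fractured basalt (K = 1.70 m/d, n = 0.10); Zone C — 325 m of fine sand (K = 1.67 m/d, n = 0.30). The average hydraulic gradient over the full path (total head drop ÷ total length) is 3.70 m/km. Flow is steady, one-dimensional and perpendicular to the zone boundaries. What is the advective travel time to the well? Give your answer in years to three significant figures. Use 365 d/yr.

Continuity: the same q passes through each zone, so ΔH = q·Σ(L_j/K_j) — the zones act as resistances in series.
Σ(L/K) = 433/2.05 + 472/1.70 + 325/1.67 = 211.2 + 277.6 + 194.6 = 683.5 d
K_eq = L_total / Σ(L/K) = 1230 / 683.5 = 1.800 m/d
q = K_eq · i = 1.800 × 0.0037 = 0.006659 m/d (same in every zone)
Zone A: v = q/n = 0.006659/0.17 = 0.03917 m/d → t_A = 433/0.03917 = 11050 d
Zone B: v = q/n = 0.006659/0.10 = 0.06659 m/d → t_B = 472/0.06659 = 7089 d
Zone C: v = q/n = 0.006659/0.30 = 0.02220 m/d → t_C = 325/0.02220 = 14640 d
Total t = 11050 + 7089 + 14640 = 32790 d
   = 32790 / 365 = 89.8 yr

89.8 years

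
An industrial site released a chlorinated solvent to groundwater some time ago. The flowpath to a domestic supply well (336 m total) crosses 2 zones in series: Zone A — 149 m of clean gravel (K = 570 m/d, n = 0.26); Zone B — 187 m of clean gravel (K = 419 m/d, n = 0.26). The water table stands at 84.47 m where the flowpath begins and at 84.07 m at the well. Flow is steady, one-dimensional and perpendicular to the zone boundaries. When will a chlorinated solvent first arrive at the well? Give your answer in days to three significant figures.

Total head drop ΔH = 84.47 − 84.07 = 0.40 m
Steady 1-D flow in series ⇒ the Darcy flux q is identical in every zone and the zone head losses add (resistances L/K in series).
Σ(L/K) = 149/570 + 187/419 = 0.2614 + 0.4463 = 0.7077 d
q = ΔH / Σ(L/K) = 0.40 / 0.7077 = 0.5652 m/d (same in every zone)
Zone A: v = q/n = 0.5652/0.26 = 2.174 m/d → t_A = 149/2.174 = 68.54 d
Zone B: v = q/n = 0.5652/0.26 = 2.174 m/d → t_B = 187/2.174 = 86.02 d
Total t = 68.54 + 86.02 = 154.6 d

155 days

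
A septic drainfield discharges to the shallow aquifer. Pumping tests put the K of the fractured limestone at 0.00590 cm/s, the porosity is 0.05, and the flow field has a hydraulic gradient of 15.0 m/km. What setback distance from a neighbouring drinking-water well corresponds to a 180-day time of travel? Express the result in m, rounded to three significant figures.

K = 0.00590 cm/s × 864 = 5.098 m/d
Darcy flux q = K·i = 5.098 × 0.015 = 0.07646 m/d
v_s = q/n_e = 0.07646/0.05 = 1.529 m/d
L = v × T = 1.529 × 180 = 275.3 m

275 m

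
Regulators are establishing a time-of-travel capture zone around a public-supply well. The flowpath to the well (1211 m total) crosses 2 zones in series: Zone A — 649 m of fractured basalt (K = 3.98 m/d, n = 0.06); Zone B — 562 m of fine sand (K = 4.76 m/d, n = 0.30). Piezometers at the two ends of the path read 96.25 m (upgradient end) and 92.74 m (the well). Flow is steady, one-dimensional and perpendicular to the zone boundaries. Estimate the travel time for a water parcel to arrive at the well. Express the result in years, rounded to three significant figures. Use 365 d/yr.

Total head drop ΔH = 96.25 − 92.74 = 3.51 m
Continuity: the same q passes through each zone, so ΔH = q·Σ(L_j/K_j) — the zones act as resistances in series.
Σ(L/K) = 649/3.98 + 562/4.76 = 163.1 + 118.1 = 281.1 d
q = ΔH / Σ(L/K) = 3.51 / 281.1 = 0.01249 m/d (same in every zone)
Zone A: v = q/n = 0.01249/0.06 = 0.2081 m/d → t_A = 649/0.2081 = 3119 d
Zone B: v = q/n = 0.01249/0.30 = 0.04162 m/d → t_B = 562/0.04162 = 13500 d
Total t = 3119 + 13500 = 16620 d
   = 16620 / 365 = 45.5 yr

45.5 years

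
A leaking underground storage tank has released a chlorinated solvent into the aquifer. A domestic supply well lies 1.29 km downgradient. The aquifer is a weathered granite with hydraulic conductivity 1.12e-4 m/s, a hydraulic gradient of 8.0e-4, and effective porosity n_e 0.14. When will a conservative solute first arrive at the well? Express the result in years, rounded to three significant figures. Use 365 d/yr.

63.9 years

K = 1.12e-4 m/s × 86400 s/d = 9.677 m/d
Darcy flux q = K·i = 9.677 × 8.0e-4 = 0.007741 m/d
v = Ki/n = 9.677·8.0e-4/0.14 = 0.05530 m/d
L = 1.29 km = 1290 m
t = L / v = 1290 / 0.05530 = 23330 d
   = 23330 / 365 = 63.9 yr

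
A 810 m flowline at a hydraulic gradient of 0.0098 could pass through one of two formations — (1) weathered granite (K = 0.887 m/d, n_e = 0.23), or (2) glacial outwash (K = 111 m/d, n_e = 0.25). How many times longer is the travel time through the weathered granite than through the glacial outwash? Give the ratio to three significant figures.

Unit 1 (weathered granite): v = 0.887×0.0098/0.23 = 0.03779 m/d, t = 810/0.03779 = 21430 d
Unit 2 (glacial outwash): v = 111×0.0098/0.25 = 4.351 m/d, t = 810/4.351 = 186.2 d
t(weathered granite) / t(glacial outwash) = 21430/186.2 = 115

115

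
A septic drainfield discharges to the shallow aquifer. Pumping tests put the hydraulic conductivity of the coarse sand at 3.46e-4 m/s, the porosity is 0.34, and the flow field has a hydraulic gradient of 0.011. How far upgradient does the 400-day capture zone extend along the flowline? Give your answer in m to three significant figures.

387 m

K = 3.46e-4 m/s × 86400 s/d = 29.89 m/d
Specific discharge q = 29.89 × 0.011 = 0.3288 m/d
v = Ki/n = 29.89·0.011/0.34 = 0.9672 m/d
L = v × T = 0.9672 × 400 = 386.9 m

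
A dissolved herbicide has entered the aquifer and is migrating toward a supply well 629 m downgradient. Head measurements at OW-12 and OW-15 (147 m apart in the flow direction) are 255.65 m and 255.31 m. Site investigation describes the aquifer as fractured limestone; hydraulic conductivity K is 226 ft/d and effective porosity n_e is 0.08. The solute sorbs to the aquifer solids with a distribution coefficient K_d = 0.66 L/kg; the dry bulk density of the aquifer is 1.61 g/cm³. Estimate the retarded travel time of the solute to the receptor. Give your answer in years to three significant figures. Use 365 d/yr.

Hydraulic gradient i = (255.65 − 255.31) / 147 = 0.34 / 147 = 0.002313
K = 226 ft/d × 0.3048 = 68.88 m/d
Specific discharge q = 68.88 × 0.002313 = 0.1593 m/d
v = Ki/n = 68.88·0.002313/0.08 = 1.992 m/d
Retardation R = 1 + ρ_b·K_d/n = 1 + 1.61×0.66/0.08 = 14.28
Contaminant velocity v_c = v/R = 1.992/14.28 = 0.1394 m/d
t = L/v_c = 629/0.1394 = 4511 d
   = 4511/365 = 12.4 yr

12.4 years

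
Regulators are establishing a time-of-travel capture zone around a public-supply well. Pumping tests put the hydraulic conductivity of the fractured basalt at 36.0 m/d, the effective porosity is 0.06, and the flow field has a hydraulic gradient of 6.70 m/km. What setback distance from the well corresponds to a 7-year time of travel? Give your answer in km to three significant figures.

10.3 km

q = Ki = 36.0 × 0.0067 = 0.2412 m/d
v = Ki/n = 36.0·0.0067/0.06 = 4.020 m/d
T = 7 yr × 365 = 2555 d
L = v × T = 4.020 × 2555 = 10270 m
   = 10.3 km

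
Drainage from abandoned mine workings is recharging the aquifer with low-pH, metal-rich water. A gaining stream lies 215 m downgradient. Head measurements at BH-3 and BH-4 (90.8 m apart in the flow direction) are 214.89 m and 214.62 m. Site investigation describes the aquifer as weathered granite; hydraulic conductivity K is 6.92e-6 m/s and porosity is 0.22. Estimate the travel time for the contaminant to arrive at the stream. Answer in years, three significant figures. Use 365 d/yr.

72.9 years

Hydraulic gradient i = (214.89 − 214.62) / 90.8 = 0.27 / 90.8 = 0.002974
K = 6.92e-6 m/s × 86400 s/d = 0.5979 m/d
q = Ki = 0.5979 × 0.002974 = 0.001778 m/d
Seepage velocity v = q / n = 0.001778 / 0.22 = 0.008081 m/d
t = L / v = 215 / 0.008081 = 26610 d
   = 26610 / 365 = 72.9 yr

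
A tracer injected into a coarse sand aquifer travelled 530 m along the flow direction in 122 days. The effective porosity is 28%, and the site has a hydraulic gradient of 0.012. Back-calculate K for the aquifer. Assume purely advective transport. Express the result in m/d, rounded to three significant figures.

101 m/d

v = L / t = 530 / 122 = 4.344 m/d
K = v · n / i = 4.344 × 0.28 / 0.012 = 101 m/d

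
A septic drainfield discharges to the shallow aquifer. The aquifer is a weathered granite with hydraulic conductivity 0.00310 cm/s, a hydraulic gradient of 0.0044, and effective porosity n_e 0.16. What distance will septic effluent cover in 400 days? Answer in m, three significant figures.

29.5 m

K = 0.00310 cm/s × 864 = 2.678 m/d
Darcy flux q = K·i = 2.678 × 0.0044 = 0.01178 m/d
v = Ki/n = 2.678·0.0044/0.16 = 0.07366 m/d
L = v × T = 0.07366 × 400 = 29.46 m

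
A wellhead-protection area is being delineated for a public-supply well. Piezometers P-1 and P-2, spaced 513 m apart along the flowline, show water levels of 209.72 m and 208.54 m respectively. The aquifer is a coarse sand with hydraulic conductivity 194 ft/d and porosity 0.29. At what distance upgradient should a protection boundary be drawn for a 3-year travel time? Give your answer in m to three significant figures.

514 m

Hydraulic gradient i = (209.72 − 208.54) / 513 = 1.18 / 513 = 0.002300
K = 194 ft/d × 0.3048 = 59.13 m/d
Darcy flux q = K·i = 59.13 × 0.002300 = 0.1360 m/d
Average linear velocity = 0.1360 / 0.29 = 0.4690 m/d
T = 3 yr × 365 = 1095 d
L = v × T = 0.4690 × 1095 = 513.6 m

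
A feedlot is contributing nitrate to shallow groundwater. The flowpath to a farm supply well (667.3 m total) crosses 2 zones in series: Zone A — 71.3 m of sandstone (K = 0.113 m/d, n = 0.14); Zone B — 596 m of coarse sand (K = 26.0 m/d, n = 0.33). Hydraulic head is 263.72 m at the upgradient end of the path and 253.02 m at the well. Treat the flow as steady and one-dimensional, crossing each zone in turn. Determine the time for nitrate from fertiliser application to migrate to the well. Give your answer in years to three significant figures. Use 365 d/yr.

34.6 years

Total head drop ΔH = 263.72 − 253.02 = 10.70 m
Continuity: the same q passes through each zone, so ΔH = q·Σ(L_j/K_j) — the zones act as resistances in series.
Σ(L/K) = 71.3/0.113 + 596/26.0 = 631.0 + 22.92 = 653.9 d
q = ΔH / Σ(L/K) = 10.70 / 653.9 = 0.01636 m/d (same in every zone)
Zone A: v = q/n = 0.01636/0.14 = 0.1169 m/d → t_A = 71.3/0.1169 = 610.0 d
Zone B: v = q/n = 0.01636/0.33 = 0.04959 m/d → t_B = 596/0.04959 = 12020 d
Total t = 610.0 + 12020 = 12630 d
   = 12630 / 365 = 34.6 yr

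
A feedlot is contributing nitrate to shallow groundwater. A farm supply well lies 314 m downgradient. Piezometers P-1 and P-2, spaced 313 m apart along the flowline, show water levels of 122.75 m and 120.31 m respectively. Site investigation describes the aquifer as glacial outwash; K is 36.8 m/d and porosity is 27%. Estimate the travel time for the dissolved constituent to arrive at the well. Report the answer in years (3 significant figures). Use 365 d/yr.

0.810 years

Hydraulic gradient i = (122.75 − 120.31) / 313 = 2.44 / 313 = 0.007796
q = Ki = 36.8 × 0.007796 = 0.2869 m/d
v = Ki/n = 36.8·0.007796/0.27 = 1.063 m/d
t = L / v = 314 / 1.063 = 295.5 d
   = 295.5 / 365 = 0.810 yr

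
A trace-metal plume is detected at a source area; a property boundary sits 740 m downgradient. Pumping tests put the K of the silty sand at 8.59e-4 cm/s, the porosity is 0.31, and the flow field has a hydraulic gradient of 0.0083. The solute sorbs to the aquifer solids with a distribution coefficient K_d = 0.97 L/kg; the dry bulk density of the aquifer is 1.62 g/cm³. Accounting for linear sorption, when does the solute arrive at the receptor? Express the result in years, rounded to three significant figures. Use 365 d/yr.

K = 8.59e-4 cm/s × 864 = 0.7422 m/d
q = Ki = 0.7422 × 0.0083 = 0.006160 m/d
Seepage velocity v = q / n = 0.006160 / 0.31 = 0.01987 m/d
Retardation R = 1 + ρ_b·K_d/n = 1 + 1.62×0.97/0.31 = 6.069
Contaminant velocity v_c = v/R = 0.01987/6.069 = 0.003274 m/d
t = L/v_c = 740/0.003274 = 226000 d
   = 226000/365 = 619 yr

619 years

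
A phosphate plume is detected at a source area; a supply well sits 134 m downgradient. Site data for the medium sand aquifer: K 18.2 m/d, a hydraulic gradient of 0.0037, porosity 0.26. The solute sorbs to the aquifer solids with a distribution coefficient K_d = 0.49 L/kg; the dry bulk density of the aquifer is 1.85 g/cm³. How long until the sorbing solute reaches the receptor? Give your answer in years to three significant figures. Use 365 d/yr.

6.36 years

Specific discharge q = 18.2 × 0.0037 = 0.06734 m/d
v_s = q/n_e = 0.06734/0.26 = 0.2590 m/d
Retardation R = 1 + ρ_b·K_d/n = 1 + 1.85×0.49/0.26 = 4.487
Contaminant velocity v_c = v/R = 0.2590/4.487 = 0.05773 m/d
t = L/v_c = 134/0.05773 = 2321 d
   = 2321/365 = 6.36 yr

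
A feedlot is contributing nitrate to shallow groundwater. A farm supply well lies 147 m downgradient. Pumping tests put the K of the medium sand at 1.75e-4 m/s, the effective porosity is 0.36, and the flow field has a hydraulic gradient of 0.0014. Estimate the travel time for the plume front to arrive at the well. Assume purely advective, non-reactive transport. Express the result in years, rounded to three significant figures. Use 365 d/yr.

6.85 years

K = 1.75e-4 m/s × 86400 s/d = 15.12 m/d
Specific discharge q = 15.12 × 0.0014 = 0.02117 m/d
Seepage velocity v = q / n = 0.02117 / 0.36 = 0.05880 m/d
t = L / v = 147 / 0.05880 = 2500 d
   = 2500 / 365 = 6.85 yr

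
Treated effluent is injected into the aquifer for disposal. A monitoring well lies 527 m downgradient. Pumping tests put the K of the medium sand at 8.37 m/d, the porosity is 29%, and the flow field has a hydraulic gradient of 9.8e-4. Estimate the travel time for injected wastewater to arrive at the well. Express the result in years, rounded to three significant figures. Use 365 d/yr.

q = Ki = 8.37 × 9.8e-4 = 0.008203 m/d
Seepage velocity v = q / n = 0.008203 / 0.29 = 0.02828 m/d
t = L / v = 527 / 0.02828 = 18630 d
   = 18630 / 365 = 51.0 yr

51.0 years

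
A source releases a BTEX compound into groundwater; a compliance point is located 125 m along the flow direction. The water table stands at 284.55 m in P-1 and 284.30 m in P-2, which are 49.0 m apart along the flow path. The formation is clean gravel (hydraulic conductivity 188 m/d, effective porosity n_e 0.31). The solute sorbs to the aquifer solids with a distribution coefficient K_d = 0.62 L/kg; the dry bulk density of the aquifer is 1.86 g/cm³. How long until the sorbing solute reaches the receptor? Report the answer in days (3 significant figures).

Hydraulic gradient i = (284.55 − 284.30) / 49.0 = 0.25 / 49.0 = 0.005102
Darcy flux q = K·i = 188 × 0.005102 = 0.9592 m/d
Seepage velocity v = q / n = 0.9592 / 0.31 = 3.094 m/d
Retardation R = 1 + ρ_b·K_d/n = 1 + 1.86×0.62/0.31 = 4.720
Contaminant velocity v_c = v/R = 3.094/4.720 = 0.6555 m/d
t = L/v_c = 125/0.6555 = 190.7 d

191 days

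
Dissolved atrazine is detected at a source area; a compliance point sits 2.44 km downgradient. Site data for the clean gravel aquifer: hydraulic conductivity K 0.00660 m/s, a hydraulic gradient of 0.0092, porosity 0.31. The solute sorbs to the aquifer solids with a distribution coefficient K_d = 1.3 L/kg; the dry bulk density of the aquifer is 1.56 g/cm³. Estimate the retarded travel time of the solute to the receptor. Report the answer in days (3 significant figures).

1090 days

K = 0.00660 m/s × 86400 s/d = 570.2 m/d
q = Ki = 570.2 × 0.0092 = 5.246 m/d
Seepage velocity v = q / n = 5.246 / 0.31 = 16.92 m/d
Retardation R = 1 + ρ_b·K_d/n = 1 + 1.56×1.3/0.31 = 7.542
Contaminant velocity v_c = v/R = 16.92/7.542 = 2.244 m/d
L = 2.44 km = 2440 m
t = L/v_c = 2440/2.244 = 1087 d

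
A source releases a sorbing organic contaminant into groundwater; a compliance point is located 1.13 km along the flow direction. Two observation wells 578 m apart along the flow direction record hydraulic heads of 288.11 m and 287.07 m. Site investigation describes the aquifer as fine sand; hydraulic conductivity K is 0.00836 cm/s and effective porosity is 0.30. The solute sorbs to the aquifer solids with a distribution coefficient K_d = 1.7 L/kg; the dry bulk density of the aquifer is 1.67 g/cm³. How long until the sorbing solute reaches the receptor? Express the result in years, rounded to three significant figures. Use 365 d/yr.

Hydraulic gradient i = (288.11 − 287.07) / 578 = 1.04 / 578 = 0.001799
K = 0.00836 cm/s × 864 = 7.223 m/d
Specific discharge q = 7.223 × 0.001799 = 0.01300 m/d
Seepage velocity v = q / n = 0.01300 / 0.30 = 0.04332 m/d
Retardation R = 1 + ρ_b·K_d/n = 1 + 1.67×1.7/0.30 = 10.46
Contaminant velocity v_c = v/R = 0.04332/10.46 = 0.004140 m/d
L = 1.13 km = 1130 m
t = L/v_c = 1130/0.004140 = 272900 d
   = 272900/365 = 748 yr

748 years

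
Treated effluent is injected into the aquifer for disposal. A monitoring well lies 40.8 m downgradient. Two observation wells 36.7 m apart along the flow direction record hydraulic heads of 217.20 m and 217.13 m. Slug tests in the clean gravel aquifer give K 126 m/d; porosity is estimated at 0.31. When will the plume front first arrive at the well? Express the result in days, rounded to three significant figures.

52.6 days

Hydraulic gradient i = (217.20 − 217.13) / 36.7 = 0.07 / 36.7 = 0.001907
Specific discharge q = 126 × 0.001907 = 0.2403 m/d
v = Ki/n = 126·0.001907/0.31 = 0.7752 m/d
t = L / v = 40.8 / 0.7752 = 52.63 d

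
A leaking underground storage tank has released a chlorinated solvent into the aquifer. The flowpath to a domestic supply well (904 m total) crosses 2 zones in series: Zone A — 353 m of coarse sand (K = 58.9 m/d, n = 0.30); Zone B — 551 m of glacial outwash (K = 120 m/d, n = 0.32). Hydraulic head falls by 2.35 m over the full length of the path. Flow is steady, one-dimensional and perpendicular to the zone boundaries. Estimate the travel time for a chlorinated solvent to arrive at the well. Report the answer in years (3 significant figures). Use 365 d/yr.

3.48 years

Continuity: the same q passes through each zone, so ΔH = q·Σ(L_j/K_j) — the zones act as resistances in series.
Σ(L/K) = 353/58.9 + 551/120 = 5.993 + 4.592 = 10.58 d
q = ΔH / Σ(L/K) = 2.35 / 10.58 = 0.2220 m/d (same in every zone)
Zone A: v = q/n = 0.2220/0.30 = 0.7400 m/d → t_A = 353/0.7400 = 477.0 d
Zone B: v = q/n = 0.2220/0.32 = 0.6938 m/d → t_B = 551/0.6938 = 794.2 d
Total t = 477.0 + 794.2 = 1271 d
   = 1271 / 365 = 3.48 yr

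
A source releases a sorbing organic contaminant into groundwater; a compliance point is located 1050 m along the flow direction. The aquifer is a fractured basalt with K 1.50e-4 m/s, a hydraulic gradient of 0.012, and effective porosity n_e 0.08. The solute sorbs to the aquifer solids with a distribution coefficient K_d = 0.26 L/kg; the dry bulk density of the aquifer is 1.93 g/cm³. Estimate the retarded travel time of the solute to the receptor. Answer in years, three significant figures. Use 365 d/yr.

K = 1.50e-4 m/s × 86400 s/d = 12.96 m/d
q = Ki = 12.96 × 0.012 = 0.1555 m/d
Seepage velocity v = q / n = 0.1555 / 0.08 = 1.944 m/d
Retardation R = 1 + ρ_b·K_d/n = 1 + 1.93×0.26/0.08 = 7.273
Contaminant velocity v_c = v/R = 1.944/7.273 = 0.2673 m/d
t = L/v_c = 1050/0.2673 = 3928 d
   = 3928/365 = 10.8 yr

10.8 years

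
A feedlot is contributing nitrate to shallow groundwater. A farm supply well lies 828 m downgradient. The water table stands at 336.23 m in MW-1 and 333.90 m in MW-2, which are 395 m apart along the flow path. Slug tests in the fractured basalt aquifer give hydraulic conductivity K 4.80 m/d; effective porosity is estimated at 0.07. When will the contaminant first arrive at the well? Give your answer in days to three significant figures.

Hydraulic gradient i = (336.23 − 333.90) / 395 = 2.33 / 395 = 0.005899
Specific discharge q = 4.80 × 0.005899 = 0.02831 m/d
Average linear velocity = 0.02831 / 0.07 = 0.4045 m/d
t = L / v = 828 / 0.4045 = 2047 d

2050 days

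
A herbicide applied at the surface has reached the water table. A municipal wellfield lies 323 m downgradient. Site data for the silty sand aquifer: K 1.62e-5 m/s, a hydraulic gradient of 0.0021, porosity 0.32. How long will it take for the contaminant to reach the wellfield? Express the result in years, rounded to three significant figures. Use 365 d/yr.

96.3 years

K = 1.62e-5 m/s × 86400 s/d = 1.400 m/d
Darcy flux q = K·i = 1.400 × 0.0021 = 0.002939 m/d
Average linear velocity = 0.002939 / 0.32 = 0.009185 m/d
t = L / v = 323 / 0.009185 = 35160 d
   = 35160 / 365 = 96.3 yr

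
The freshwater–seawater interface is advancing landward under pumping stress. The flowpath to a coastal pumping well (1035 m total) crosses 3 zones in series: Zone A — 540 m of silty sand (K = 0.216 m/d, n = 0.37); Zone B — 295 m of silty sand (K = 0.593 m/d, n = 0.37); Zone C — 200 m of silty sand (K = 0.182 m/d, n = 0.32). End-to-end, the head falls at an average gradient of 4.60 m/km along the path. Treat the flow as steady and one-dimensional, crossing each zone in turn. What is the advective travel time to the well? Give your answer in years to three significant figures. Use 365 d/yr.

879 years

Steady 1-D flow in series ⇒ the Darcy flux q is identical in every zone and the zone head losses add (resistances L/K in series).
Σ(L/K) = 540/0.216 + 295/0.593 + 200/0.182 = 2500 + 497.5 + 1099 = 4096 d
K_eq = L_total / Σ(L/K) = 1035 / 4096 = 0.2527 m/d
q = K_eq · i = 0.2527 × 0.0046 = 0.001162 m/d (same in every zone)
Zone A: v = q/n = 0.001162/0.37 = 0.003141 m/d → t_A = 540/0.003141 = 171900 d
Zone B: v = q/n = 0.001162/0.37 = 0.003141 m/d → t_B = 295/0.003141 = 93910 d
Zone C: v = q/n = 0.001162/0.32 = 0.003632 m/d → t_C = 200/0.003632 = 55070 d
Total t = 171900 + 93910 + 55070 = 320900 d
   = 320900 / 365 = 879 yr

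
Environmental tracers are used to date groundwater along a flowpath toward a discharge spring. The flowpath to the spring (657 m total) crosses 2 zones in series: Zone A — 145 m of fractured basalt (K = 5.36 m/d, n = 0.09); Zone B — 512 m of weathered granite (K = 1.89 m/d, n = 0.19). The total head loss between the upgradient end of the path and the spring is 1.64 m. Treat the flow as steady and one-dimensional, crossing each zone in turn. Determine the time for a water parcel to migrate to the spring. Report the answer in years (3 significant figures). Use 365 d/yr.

54.9 years

Steady 1-D flow in series ⇒ the Darcy flux q is identical in every zone and the zone head losses add (resistances L/K in series).
Σ(L/K) = 145/5.36 + 512/1.89 = 27.05 + 270.9 = 298.0 d
q = ΔH / Σ(L/K) = 1.64 / 298.0 = 0.005504 m/d (same in every zone)
Zone A: v = q/n = 0.005504/0.09 = 0.06116 m/d → t_A = 145/0.06116 = 2371 d
Zone B: v = q/n = 0.005504/0.19 = 0.02897 m/d → t_B = 512/0.02897 = 17670 d
Total t = 2371 + 17670 = 20040 d
   = 20040 / 365 = 54.9 yr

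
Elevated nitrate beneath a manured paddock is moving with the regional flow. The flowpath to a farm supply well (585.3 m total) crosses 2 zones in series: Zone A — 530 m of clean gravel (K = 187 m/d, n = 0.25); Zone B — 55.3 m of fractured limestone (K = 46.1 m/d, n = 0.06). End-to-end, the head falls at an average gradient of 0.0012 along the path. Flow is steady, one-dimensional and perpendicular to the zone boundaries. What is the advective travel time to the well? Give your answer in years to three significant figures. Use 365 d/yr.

2.14 years

For zones in series the flux q is common to all zones; the equivalent conductivity is the harmonic (thickness-weighted) mean, K_eq = L_total / Σ(L_j/K_j).
Σ(L/K) = 530/187 + 55.3/46.1 = 2.834 + 1.200 = 4.034 d
K_eq = L_total / Σ(L/K) = 585.3 / 4.034 = 145.1 m/d
q = K_eq · i = 145.1 × 0.0012 = 0.1741 m/d (same in every zone)
Zone A: v = q/n = 0.1741/0.25 = 0.6965 m/d → t_A = 530/0.6965 = 761.0 d
Zone B: v = q/n = 0.1741/0.06 = 2.902 m/d → t_B = 55.3/2.902 = 19.06 d
Total t = 761.0 + 19.06 = 780.0 d
   = 780.0 / 365 = 2.14 yr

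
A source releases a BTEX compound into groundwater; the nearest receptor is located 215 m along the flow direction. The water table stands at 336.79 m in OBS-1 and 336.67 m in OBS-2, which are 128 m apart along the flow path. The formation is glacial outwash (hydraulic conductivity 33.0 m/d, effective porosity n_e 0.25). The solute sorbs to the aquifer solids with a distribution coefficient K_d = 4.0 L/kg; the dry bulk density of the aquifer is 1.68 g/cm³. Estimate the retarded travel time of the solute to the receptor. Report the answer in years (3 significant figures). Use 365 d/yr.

Hydraulic gradient i = (336.79 − 336.67) / 128 = 0.12 / 128 = 9.375e-4
q = Ki = 33.0 × 9.375e-4 = 0.03094 m/d
Average linear velocity = 0.03094 / 0.25 = 0.1238 m/d
Retardation R = 1 + ρ_b·K_d/n = 1 + 1.68×4.0/0.25 = 27.88
Contaminant velocity v_c = v/R = 0.1238/27.88 = 0.004439 m/d
t = L/v_c = 215/0.004439 = 48440 d
   = 48440/365 = 133 yr

133 years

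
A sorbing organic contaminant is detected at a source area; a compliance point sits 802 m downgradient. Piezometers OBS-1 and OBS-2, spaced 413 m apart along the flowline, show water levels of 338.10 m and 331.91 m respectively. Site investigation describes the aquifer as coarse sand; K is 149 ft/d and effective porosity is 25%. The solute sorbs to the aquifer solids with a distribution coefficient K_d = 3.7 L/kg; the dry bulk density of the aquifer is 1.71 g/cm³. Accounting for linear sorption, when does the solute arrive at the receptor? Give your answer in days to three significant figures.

7750 days

Hydraulic gradient i = (338.10 − 331.91) / 413 = 6.19 / 413 = 0.01499
K = 149 ft/d × 0.3048 = 45.42 m/d
Darcy flux q = K·i = 45.42 × 0.01499 = 0.6807 m/d
Average linear velocity = 0.6807 / 0.25 = 2.723 m/d
Retardation R = 1 + ρ_b·K_d/n = 1 + 1.71×3.7/0.25 = 26.31
Contaminant velocity v_c = v/R = 2.723/26.31 = 0.1035 m/d
t = L/v_c = 802/0.1035 = 7749 d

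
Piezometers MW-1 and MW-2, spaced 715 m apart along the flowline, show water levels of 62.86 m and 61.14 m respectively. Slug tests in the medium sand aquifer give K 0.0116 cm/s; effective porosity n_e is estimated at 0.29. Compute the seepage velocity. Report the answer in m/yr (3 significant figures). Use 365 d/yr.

30.3 m/yr

Hydraulic gradient i = (62.86 − 61.14) / 715 = 1.72 / 715 = 0.002406
K = 0.0116 cm/s × 864 = 10.02 m/d
q = Ki = 10.02 × 0.002406 = 0.02411 m/d
v = Ki/n = 10.02·0.002406/0.29 = 0.08314 m/d
   = 0.08314 × 365 = 30.3 m/yr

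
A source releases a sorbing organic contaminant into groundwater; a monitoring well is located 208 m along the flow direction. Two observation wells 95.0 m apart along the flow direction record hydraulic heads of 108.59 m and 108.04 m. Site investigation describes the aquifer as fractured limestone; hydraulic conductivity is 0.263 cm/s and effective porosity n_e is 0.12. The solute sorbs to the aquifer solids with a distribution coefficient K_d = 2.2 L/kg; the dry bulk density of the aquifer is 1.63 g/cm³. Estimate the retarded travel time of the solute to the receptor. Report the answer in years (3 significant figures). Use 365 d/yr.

Hydraulic gradient i = (108.59 − 108.04) / 95.0 = 0.55 / 95.0 = 0.005789
K = 0.263 cm/s × 864 = 227.2 m/d
Specific discharge q = 227.2 × 0.005789 = 1.316 m/d
v = Ki/n = 227.2·0.005789/0.12 = 10.96 m/d
Retardation R = 1 + ρ_b·K_d/n = 1 + 1.63×2.2/0.12 = 30.88
Contaminant velocity v_c = v/R = 10.96/30.88 = 0.3550 m/d
t = L/v_c = 208/0.3550 = 585.9 d
   = 585.9/365 = 1.61 yr

1.61 years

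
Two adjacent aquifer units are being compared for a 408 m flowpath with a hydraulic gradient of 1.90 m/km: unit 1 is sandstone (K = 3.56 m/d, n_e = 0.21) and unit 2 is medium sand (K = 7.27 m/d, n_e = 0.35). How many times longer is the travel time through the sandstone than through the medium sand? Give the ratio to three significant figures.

Unit 1 (sandstone): v = 3.56×0.0019/0.21 = 0.03221 m/d, t = 408/0.03221 = 12670 d
Unit 2 (medium sand): v = 7.27×0.0019/0.35 = 0.03947 m/d, t = 408/0.03947 = 10340 d
t(sandstone) / t(medium sand) = 12670/10340 = 1.23

1.23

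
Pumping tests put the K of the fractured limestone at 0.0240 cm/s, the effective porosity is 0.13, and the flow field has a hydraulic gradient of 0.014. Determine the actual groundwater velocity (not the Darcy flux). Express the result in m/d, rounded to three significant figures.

2.23 m/d

K = 0.0240 cm/s × 864 = 20.74 m/d
Specific discharge q = 20.74 × 0.014 = 0.2903 m/d
v = Ki/n = 20.74·0.014/0.13 = 2.233 m/d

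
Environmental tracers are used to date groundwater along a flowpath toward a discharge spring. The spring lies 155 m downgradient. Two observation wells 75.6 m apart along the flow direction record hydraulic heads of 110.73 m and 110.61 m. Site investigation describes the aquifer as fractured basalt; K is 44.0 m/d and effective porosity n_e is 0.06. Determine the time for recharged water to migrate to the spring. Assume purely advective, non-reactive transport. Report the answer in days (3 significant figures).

133 days

Hydraulic gradient i = (110.73 − 110.61) / 75.6 = 0.12 / 75.6 = 0.001587
q = Ki = 44.0 × 0.001587 = 0.06984 m/d
Seepage velocity v = q / n = 0.06984 / 0.06 = 1.164 m/d
t = L / v = 155 / 1.164 = 133.2 d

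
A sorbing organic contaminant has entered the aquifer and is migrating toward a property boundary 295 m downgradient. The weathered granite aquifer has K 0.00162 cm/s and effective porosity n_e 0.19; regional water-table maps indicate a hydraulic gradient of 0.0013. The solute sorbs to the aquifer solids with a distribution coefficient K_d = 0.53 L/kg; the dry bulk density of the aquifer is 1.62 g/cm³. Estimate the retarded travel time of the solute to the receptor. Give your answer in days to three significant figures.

K = 0.00162 cm/s × 864 = 1.400 m/d
q = Ki = 1.400 × 0.0013 = 0.001820 m/d
Seepage velocity v = q / n = 0.001820 / 0.19 = 0.009577 m/d
Retardation R = 1 + ρ_b·K_d/n = 1 + 1.62×0.53/0.19 = 5.519
Contaminant velocity v_c = v/R = 0.009577/5.519 = 0.001735 m/d
t = L/v_c = 295/0.001735 = 170000 d

170000 days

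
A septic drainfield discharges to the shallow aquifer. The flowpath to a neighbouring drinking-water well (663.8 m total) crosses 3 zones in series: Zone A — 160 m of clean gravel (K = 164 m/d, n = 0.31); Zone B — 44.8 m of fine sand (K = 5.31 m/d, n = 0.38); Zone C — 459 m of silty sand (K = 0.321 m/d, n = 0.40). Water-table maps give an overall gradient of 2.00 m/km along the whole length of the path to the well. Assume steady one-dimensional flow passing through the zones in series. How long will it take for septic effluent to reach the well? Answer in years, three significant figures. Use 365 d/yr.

743 years

Continuity: the same q passes through each zone, so ΔH = q·Σ(L_j/K_j) — the zones act as resistances in series.
Σ(L/K) = 160/164 + 44.8/5.31 + 459/0.321 = 0.9756 + 8.437 + 1430 = 1439 d
K_eq = L_total / Σ(L/K) = 663.8 / 1439 = 0.4612 m/d
q = K_eq · i = 0.4612 × 0.0020 = 9.224e-4 m/d (same in every zone)
Zone A: v = q/n = 9.224e-4/0.31 = 0.002975 m/d → t_A = 160/0.002975 = 53770 d
Zone B: v = q/n = 9.224e-4/0.38 = 0.002427 m/d → t_B = 44.8/0.002427 = 18460 d
Zone C: v = q/n = 9.224e-4/0.40 = 0.002306 m/d → t_C = 459/0.002306 = 199100 d
Total t = 53770 + 18460 + 199100 = 271300 d
   = 271300 / 365 = 743 yr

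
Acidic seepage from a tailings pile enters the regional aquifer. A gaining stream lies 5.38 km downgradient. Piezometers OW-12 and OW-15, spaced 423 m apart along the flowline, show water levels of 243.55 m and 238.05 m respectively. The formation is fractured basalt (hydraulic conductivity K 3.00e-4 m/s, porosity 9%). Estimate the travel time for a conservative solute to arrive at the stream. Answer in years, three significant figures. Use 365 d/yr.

3.94 years

Hydraulic gradient i = (243.55 − 238.05) / 423 = 5.50 / 423 = 0.01300
K = 3.00e-4 m/s × 86400 s/d = 25.92 m/d
q = Ki = 25.92 × 0.01300 = 0.3370 m/d
Seepage velocity v = q / n = 0.3370 / 0.09 = 3.745 m/d
L = 5.38 km = 5380 m
t = L / v = 5380 / 3.745 = 1437 d
   = 1437 / 365 = 3.94 yr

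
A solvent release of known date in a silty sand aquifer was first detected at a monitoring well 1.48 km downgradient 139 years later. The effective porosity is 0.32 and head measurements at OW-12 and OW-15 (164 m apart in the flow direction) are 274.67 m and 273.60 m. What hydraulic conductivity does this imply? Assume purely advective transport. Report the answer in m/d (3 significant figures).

Hydraulic gradient i = (274.67 − 273.60) / 164 = 1.07 / 164 = 0.006524
t = 139 years = 50740 d
L = 1.48 km = 1480 m
v = L / t = 1480 / 50740 = 0.02917 m/d
K = v · n / i = 0.02917 × 0.32 / 0.006524 = 1.43 m/d

1.43 m/d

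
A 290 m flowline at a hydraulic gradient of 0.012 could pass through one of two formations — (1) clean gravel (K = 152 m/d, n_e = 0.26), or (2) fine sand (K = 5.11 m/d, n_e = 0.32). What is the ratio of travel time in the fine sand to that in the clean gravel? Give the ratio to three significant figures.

Unit 1 (clean gravel): v = 152×0.012/0.26 = 7.015 m/d, t = 290/7.015 = 41.34 d
Unit 2 (fine sand): v = 5.11×0.012/0.32 = 0.1916 m/d, t = 290/0.1916 = 1513 d
t(fine sand) / t(clean gravel) = 1513/41.34 = 36.6

36.6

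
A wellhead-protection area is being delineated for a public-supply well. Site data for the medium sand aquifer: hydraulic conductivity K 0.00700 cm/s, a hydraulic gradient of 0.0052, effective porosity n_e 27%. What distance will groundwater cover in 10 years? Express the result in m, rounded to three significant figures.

K = 0.00700 cm/s × 864 = 6.048 m/d
q = Ki = 6.048 × 0.0052 = 0.03145 m/d
Average linear velocity = 0.03145 / 0.27 = 0.1165 m/d
T = 10 yr × 365 = 3650 d
L = v × T = 0.1165 × 3650 = 425.2 m

425 m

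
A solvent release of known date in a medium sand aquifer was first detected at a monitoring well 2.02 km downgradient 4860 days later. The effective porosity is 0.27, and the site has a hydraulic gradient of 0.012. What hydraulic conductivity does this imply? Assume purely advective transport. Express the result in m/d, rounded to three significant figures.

L = 2.02 km = 2020 m
v = L / t = 2020 / 4860 = 0.4156 m/d
K = v · n / i = 0.4156 × 0.27 / 0.012 = 9.35 m/d

9.35 m/d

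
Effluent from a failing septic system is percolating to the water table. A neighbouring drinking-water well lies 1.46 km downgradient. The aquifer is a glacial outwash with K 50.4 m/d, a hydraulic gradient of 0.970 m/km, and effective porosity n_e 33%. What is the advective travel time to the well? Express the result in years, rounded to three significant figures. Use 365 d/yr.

27.0 years

q = Ki = 50.4 × 9.7e-4 = 0.04889 m/d
Seepage velocity v = q / n = 0.04889 / 0.33 = 0.1481 m/d
L = 1.46 km = 1460 m
t = L / v = 1460 / 0.1481 = 9855 d
   = 9855 / 365 = 27.0 yr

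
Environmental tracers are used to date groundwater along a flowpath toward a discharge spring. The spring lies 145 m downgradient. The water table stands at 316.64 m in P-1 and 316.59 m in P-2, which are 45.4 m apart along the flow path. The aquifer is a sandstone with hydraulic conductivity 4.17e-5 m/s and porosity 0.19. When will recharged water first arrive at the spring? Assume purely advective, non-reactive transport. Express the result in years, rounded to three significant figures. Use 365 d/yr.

19.0 years

Hydraulic gradient i = (316.64 − 316.59) / 45.4 = 0.05 / 45.4 = 0.001101
K = 4.17e-5 m/s × 86400 s/d = 3.603 m/d
Darcy flux q = K·i = 3.603 × 0.001101 = 0.003968 m/d
Seepage velocity v = q / n = 0.003968 / 0.19 = 0.02088 m/d
t = L / v = 145 / 0.02088 = 6943 d
   = 6943 / 365 = 19.0 yr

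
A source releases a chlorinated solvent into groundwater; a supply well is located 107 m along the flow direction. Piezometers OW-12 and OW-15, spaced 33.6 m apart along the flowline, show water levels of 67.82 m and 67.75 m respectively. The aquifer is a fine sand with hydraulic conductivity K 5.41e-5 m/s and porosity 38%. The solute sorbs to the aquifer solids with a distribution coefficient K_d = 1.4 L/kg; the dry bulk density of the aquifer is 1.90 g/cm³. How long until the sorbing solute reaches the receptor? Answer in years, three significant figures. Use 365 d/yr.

91.5 years

Hydraulic gradient i = (67.82 − 67.75) / 33.6 = 0.07 / 33.6 = 0.002083
K = 5.41e-5 m/s × 86400 s/d = 4.674 m/d
Darcy flux q = K·i = 4.674 × 0.002083 = 0.009738 m/d
Seepage velocity v = q / n = 0.009738 / 0.38 = 0.02563 m/d
Retardation R = 1 + ρ_b·K_d/n = 1 + 1.90×1.4/0.38 = 8.000
Contaminant velocity v_c = v/R = 0.02563/8.000 = 0.003203 m/d
t = L/v_c = 107/0.003203 = 33400 d
   = 33400/365 = 91.5 yr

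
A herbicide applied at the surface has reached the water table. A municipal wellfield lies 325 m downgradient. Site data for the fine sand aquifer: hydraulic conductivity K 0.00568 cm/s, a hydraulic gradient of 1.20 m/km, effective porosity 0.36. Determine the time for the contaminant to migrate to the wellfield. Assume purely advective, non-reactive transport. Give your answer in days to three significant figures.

K = 0.00568 cm/s × 864 = 4.908 m/d
Darcy flux q = K·i = 4.908 × 0.0012 = 0.005889 m/d
v_s = q/n_e = 0.005889/0.36 = 0.01636 m/d
t = L / v = 325 / 0.01636 = 19870 d

19900 days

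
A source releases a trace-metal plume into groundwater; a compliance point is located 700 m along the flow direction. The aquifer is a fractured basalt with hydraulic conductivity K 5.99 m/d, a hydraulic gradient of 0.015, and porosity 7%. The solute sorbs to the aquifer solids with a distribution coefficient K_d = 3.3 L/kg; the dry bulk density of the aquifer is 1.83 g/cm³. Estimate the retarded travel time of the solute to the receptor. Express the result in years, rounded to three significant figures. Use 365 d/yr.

q = Ki = 5.99 × 0.015 = 0.08985 m/d
v = Ki/n = 5.99·0.015/0.07 = 1.284 m/d
Retardation R = 1 + ρ_b·K_d/n = 1 + 1.83×3.3/0.07 = 87.27
Contaminant velocity v_c = v/R = 1.284/87.27 = 0.01471 m/d
t = L/v_c = 700/0.01471 = 47590 d
   = 47590/365 = 130 yr

130 years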